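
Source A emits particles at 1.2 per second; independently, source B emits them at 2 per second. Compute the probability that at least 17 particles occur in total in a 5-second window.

Independent Poisson processes superpose: combined rate λ = 1.2 + 2 = 3.2 per second.
Over the interval, μ = 3.2 × 5 = 16 (a 5-second window = 5 seconds).
P(N ≥ 17) = 1 − P(N ≤ 16) ≈ 0.4340.

0.4340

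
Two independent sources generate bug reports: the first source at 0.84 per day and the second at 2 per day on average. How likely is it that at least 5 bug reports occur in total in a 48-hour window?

Independent Poisson processes superpose: combined rate λ = 0.84 + 2 = 2.84 per day.
Over the interval, μ = 2.84 × 2 = 5.68 (a 48-hour window = 2 days).
P(N ≥ 5) = 1 − P(N ≤ 4) ≈ 0.6698.

0.6698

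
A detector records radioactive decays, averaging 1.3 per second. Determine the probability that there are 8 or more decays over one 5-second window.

Over the interval, μ = 1.3 × 5 = 6.5 (a 5-second window = 5 seconds).
P(N ≥ 8) = 1 − P(N ≤ 7) = 1 − Σ_{j=0}^{7} e^(−μ) μ^j/j! ≈ 0.3272.

0.3272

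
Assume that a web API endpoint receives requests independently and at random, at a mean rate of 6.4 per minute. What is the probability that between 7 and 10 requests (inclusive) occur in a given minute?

0.3963

With mean μ = 6.4 per minute,
P(7 ≤ N ≤ 10) = Σ_{j=7}^{10} e^(−6.4) · 6.4^j/j! ≈ 0.3963.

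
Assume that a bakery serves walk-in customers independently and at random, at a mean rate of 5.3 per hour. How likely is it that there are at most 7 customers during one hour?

With mean μ = 5.3 per hour,
P(N ≤ 7) = Σ_{j=0}^{7} e^(−μ) μ^j/j! ≈ 0.8335.

0.8335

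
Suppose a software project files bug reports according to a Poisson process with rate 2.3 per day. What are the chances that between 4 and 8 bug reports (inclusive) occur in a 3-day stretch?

0.6549

Over the interval, μ = 2.3 × 3 = 6.9 (a 3-day stretch = 3 days).
P(4 ≤ N ≤ 8) = Σ_{j=4}^{8} e^(−6.9) · 6.9^j/j! ≈ 0.6549.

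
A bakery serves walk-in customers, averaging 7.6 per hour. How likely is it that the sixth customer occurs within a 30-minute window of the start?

0.1844

Over the interval, μ = 7.6 × 0.5 = 3.8 (a 30-minute window = 0.5 hours).
The sixth arrival falls in the interval iff at least 6 events occur there: P(S_6 ≤ t) = P(N ≥ 6) = 1 − P(N ≤ 5) ≈ 0.1844.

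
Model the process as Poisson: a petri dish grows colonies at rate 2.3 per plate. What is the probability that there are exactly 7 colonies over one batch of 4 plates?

Over the interval, μ = 2.3 × 4 = 9.2 (a batch of 4 plates = 4 plates).
P(N = 7) = e^(−μ) μ^7/7! = e^(−9.2) · 9.2^7/5040 ≈ 0.1118.

0.1118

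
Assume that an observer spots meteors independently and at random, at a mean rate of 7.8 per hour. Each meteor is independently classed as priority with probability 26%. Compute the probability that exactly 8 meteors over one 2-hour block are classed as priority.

0.0315

Thinning: the meteors that are classed as priority themselves form a Poisson process with rate 0.26 × 7.8 = 2.028 per hour.
Over the interval, μ = 2.028 × 2 = 4.056 (a 2-hour block = 2 hours).
P(N = 8) = e^(−4.056) · 4.056^8/8! ≈ 0.0315.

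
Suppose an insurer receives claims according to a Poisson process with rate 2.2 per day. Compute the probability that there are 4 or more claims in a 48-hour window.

Over the interval, μ = 2.2 × 2 = 4.4 (a 48-hour window = 2 days).
P(N ≥ 4) = 1 − P(N ≤ 3) = 1 − Σ_{j=0}^{3} e^(−μ) μ^j/j! ≈ 0.6406.

0.6406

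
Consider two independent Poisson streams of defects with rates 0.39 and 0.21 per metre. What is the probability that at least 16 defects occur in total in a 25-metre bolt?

0.4319

Independent Poisson processes superpose: combined rate λ = 0.39 + 0.21 = 0.6 per metre.
Over the interval, μ = 0.6 × 25 = 15 (a 25-metre bolt = 25 metres).
P(N ≥ 16) = 1 − P(N ≤ 15) ≈ 0.4319.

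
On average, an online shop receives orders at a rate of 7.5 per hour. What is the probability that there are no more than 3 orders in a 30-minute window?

0.4838

Over the interval, μ = 7.5 × 0.5 = 3.75 (a 30-minute window = 0.5 hours).
P(N ≤ 3) = Σ_{j=0}^{3} e^(−μ) μ^j/j! ≈ 0.4838.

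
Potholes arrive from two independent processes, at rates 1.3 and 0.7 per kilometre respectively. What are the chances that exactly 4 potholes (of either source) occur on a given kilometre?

0.0902

Independent Poisson processes superpose: combined rate λ = 1.3 + 0.7 = 2 per kilometre.
So μ = 2.
P(N = 4) = e^(−2) · 2^4/4! ≈ 0.0902.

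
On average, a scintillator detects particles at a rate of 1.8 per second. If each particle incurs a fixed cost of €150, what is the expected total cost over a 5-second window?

E[N] = 1.8 × 5 = 9 (a 5-second window = 5 seconds); E[cost] = 9 × €150 = €1350.

€1350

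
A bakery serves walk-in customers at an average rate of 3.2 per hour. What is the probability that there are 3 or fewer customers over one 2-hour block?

0.1189

Over the interval, μ = 3.2 × 2 = 6.4 (a 2-hour block = 2 hours).
P(N ≤ 3) = Σ_{j=0}^{3} e^(−μ) μ^j/j! ≈ 0.1189.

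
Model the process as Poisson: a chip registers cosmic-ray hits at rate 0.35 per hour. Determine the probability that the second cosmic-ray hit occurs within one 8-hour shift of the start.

0.7689

Over the interval, μ = 0.35 × 8 = 2.8 (an 8-hour shift = 8 hours).
The second arrival falls in the interval iff at least 2 events occur there: P(S_2 ≤ t) = P(N ≥ 2) = 1 − P(N ≤ 1) ≈ 0.7689.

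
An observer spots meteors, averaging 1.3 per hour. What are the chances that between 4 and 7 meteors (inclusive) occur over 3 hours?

Over the interval, μ = 1.3 × 3 = 3.9 (3 hours).
P(4 ≤ N ≤ 7) = Σ_{j=4}^{7} e^(−3.9) · 3.9^j/j! ≈ 0.5014.

0.5014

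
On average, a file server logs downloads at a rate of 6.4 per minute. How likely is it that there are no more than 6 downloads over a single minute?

With mean μ = 6.4 per minute,
P(N ≤ 6) = Σ_{j=0}^{6} e^(−μ) μ^j/j! ≈ 0.5423.

0.5423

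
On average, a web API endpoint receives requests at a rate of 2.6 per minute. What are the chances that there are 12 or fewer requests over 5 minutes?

0.4631

Over the interval, μ = 2.6 × 5 = 13 (5 minutes).
P(N ≤ 12) = Σ_{j=0}^{12} e^(−μ) μ^j/j! ≈ 0.4631.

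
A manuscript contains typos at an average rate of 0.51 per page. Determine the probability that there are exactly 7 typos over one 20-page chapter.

Over the interval, μ = 0.51 × 20 = 10.2 (a 20-page chapter = 20 pages).
P(N = 7) = e^(−μ) μ^7/7! = e^(−10.2) · 10.2^7/5040 ≈ 0.0847.

0.0847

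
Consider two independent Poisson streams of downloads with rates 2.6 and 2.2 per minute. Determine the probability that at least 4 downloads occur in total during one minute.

0.7058

Independent Poisson processes superpose: combined rate λ = 2.6 + 2.2 = 4.8 per minute.
So μ = 4.8.
P(N ≥ 4) = 1 − P(N ≤ 3) ≈ 0.7058.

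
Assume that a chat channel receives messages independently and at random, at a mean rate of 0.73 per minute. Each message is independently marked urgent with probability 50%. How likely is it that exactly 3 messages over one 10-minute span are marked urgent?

0.2106

Thinning: the messages that are marked urgent themselves form a Poisson process with rate 0.5 × 0.73 = 0.365 per minute.
Over the interval, μ = 0.365 × 10 = 3.65 (a 10-minute span = 10 minutes).
P(N = 3) = e^(−3.65) · 3.65^3/3! ≈ 0.2106.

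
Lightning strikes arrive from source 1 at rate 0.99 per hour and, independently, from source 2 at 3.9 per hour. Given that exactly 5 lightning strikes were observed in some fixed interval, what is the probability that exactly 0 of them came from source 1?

0.3227

Given the total, each event is independently from source 1 with probability p = λ_1/(λ_1+λ_2) = 0.99/4.89 ≈ 0.2025.
So K ~ Binomial(5, 0.99/4.89): P(K = 0) = C(5,0) · (0.99/4.89)^0 · (3.9/4.89)^5 ≈ 0.3227.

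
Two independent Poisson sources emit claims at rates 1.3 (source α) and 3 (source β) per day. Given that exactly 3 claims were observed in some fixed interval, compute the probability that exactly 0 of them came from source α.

0.3396

Given the total, each event is independently from source α with probability p = λ_α/(λ_α+λ_β) = 1.3/4.3 ≈ 0.3023.
So K ~ Binomial(3, 1.3/4.3): P(K = 0) = C(3,0) · (1.3/4.3)^0 · (3/4.3)^3 ≈ 0.3396.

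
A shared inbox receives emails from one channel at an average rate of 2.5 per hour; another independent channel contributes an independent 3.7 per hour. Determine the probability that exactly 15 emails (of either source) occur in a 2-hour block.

0.0794

Independent Poisson processes superpose: combined rate λ = 2.5 + 3.7 = 6.2 per hour.
Over the interval, μ = 6.2 × 2 = 12.4 (a 2-hour block = 2 hours).
P(N = 15) = e^(−12.4) · 12.4^15/15! ≈ 0.0794.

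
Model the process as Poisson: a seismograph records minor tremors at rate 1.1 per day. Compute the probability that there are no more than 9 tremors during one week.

0.7531

Over the interval, μ = 1.1 × 7 = 7.7 (a week = 7 days).
P(N ≤ 9) = Σ_{j=0}^{9} e^(−μ) μ^j/j! ≈ 0.7531.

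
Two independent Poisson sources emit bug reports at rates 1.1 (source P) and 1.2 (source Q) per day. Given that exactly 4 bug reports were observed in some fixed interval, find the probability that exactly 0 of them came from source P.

0.0741

Given the total, each event is independently from source P with probability p = λ_P/(λ_P+λ_Q) = 1.1/2.3 ≈ 0.4783.
So K ~ Binomial(4, 1.1/2.3): P(K = 0) = C(4,0) · (1.1/2.3)^0 · (1.2/2.3)^4 ≈ 0.0741.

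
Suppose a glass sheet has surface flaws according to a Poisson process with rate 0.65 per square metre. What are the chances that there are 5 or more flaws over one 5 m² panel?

0.2283

Over the interval, μ = 0.65 × 5 = 3.25 (a 5 m² panel = 5 square metres).
P(N ≥ 5) = 1 − P(N ≤ 4) = 1 − Σ_{j=0}^{4} e^(−μ) μ^j/j! ≈ 0.2283.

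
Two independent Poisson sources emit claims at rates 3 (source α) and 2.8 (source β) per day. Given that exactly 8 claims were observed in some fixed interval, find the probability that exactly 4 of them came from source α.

Given the total, each event is independently from source α with probability p = λ_α/(λ_α+λ_β) = 3/5.8 ≈ 0.5172.
So K ~ Binomial(8, 3/5.8): P(K = 4) = C(8,4) · (3/5.8)^4 · (2.8/5.8)^4 ≈ 0.2721.

0.2721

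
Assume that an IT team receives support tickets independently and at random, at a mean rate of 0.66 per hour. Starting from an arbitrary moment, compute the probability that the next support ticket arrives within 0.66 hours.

Inter-arrival times are exponential with rate λ = 0.66 per hour.
P(T ≤ 0.66) = 1 − e^(−λt) = 1 − e^(−0.66 × 0.66) = 1 − e^(−0.4356) ≈ 0.3531.

0.3531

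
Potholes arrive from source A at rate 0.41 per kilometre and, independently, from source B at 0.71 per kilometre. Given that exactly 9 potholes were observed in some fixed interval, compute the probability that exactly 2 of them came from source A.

0.1985

Given the total, each event is independently from source A with probability p = λ_A/(λ_A+λ_B) = 0.41/1.12 ≈ 0.3661.
So K ~ Binomial(9, 0.41/1.12): P(K = 2) = C(9,2) · (0.41/1.12)^2 · (0.71/1.12)^7 ≈ 0.1985.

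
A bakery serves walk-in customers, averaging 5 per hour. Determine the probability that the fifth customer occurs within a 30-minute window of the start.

Over the interval, μ = 5 × 0.5 = 2.5 (a 30-minute window = 0.5 hours).
The fifth arrival falls in the interval iff at least 5 events occur there: P(S_5 ≤ t) = P(N ≥ 5) = 1 − P(N ≤ 4) ≈ 0.1088.

0.1088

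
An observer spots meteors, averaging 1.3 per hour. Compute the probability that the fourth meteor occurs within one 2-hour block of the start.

0.2640

Over the interval, μ = 1.3 × 2 = 2.6 (a 2-hour block = 2 hours).
The fourth arrival falls in the interval iff at least 4 events occur there: P(S_4 ≤ t) = P(N ≥ 4) = 1 − P(N ≤ 3) ≈ 0.2640.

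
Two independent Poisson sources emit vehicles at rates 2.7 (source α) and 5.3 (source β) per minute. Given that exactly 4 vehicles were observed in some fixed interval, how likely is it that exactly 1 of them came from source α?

Given the total, each event is independently from source α with probability p = λ_α/(λ_α+λ_β) = 2.7/8 = 0.3375.
So K ~ Binomial(4, 2.7/8): P(K = 1) = C(4,1) · (2.7/8)^1 · (5.3/8)^3 ≈ 0.3925.

0.3925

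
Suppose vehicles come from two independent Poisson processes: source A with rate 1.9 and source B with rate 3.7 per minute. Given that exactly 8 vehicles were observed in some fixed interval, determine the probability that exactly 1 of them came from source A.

0.1492

Given the total, each event is independently from source A with probability p = λ_A/(λ_A+λ_B) = 1.9/5.6 ≈ 0.3393.
So K ~ Binomial(8, 1.9/5.6): P(K = 1) = C(8,1) · (1.9/5.6)^1 · (3.7/5.6)^7 ≈ 0.1492.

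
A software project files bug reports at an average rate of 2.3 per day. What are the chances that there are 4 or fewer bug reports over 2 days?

0.5132

Over the interval, μ = 2.3 × 2 = 4.6 (2 days).
P(N ≤ 4) = Σ_{j=0}^{4} e^(−μ) μ^j/j! ≈ 0.5132.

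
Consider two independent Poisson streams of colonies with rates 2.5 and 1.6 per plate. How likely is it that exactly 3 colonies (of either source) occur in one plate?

Independent Poisson processes superpose: combined rate λ = 2.5 + 1.6 = 4.1 per plate.
So μ = 4.1.
P(N = 3) = e^(−4.1) · 4.1^3/3! ≈ 0.1904.

0.1904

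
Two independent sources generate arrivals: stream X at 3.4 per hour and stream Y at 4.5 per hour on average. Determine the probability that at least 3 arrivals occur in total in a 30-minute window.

0.7545

Independent Poisson processes superpose: combined rate λ = 3.4 + 4.5 = 7.9 per hour.
Over the interval, μ = 7.9 × 0.5 = 3.95 (a 30-minute window = 0.5 hours).
P(N ≥ 3) = 1 − P(N ≤ 2) ≈ 0.7545.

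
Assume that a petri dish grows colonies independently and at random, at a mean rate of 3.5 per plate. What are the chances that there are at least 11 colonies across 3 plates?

Over the interval, μ = 3.5 × 3 = 10.5 (3 plates).
P(N ≥ 11) = 1 − P(N ≤ 10) = 1 − Σ_{j=0}^{10} e^(−μ) μ^j/j! ≈ 0.4793.

0.4793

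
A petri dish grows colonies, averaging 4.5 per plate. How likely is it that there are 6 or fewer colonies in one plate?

0.8311

With mean μ = 4.5 per plate,
P(N ≤ 6) = Σ_{j=0}^{6} e^(−μ) μ^j/j! ≈ 0.8311.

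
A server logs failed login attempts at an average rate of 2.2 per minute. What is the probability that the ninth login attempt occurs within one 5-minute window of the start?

0.7680

Over the interval, μ = 2.2 × 5 = 11 (a 5-minute window = 5 minutes).
The ninth arrival falls in the interval iff at least 9 events occur there: P(S_9 ≤ t) = P(N ≥ 9) = 1 − P(N ≤ 8) ≈ 0.7680.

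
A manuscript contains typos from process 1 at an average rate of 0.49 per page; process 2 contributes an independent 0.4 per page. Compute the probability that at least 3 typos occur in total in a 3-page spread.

Independent Poisson processes superpose: combined rate λ = 0.49 + 0.4 = 0.89 per page.
Over the interval, μ = 0.89 × 3 = 2.67 (a 3-page spread = 3 pages).
P(N ≥ 3) = 1 − P(N ≤ 2) ≈ 0.4990.

0.4990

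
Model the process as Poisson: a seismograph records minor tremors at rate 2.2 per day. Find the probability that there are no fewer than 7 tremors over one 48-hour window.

0.1564

Over the interval, μ = 2.2 × 2 = 4.4 (a 48-hour window = 2 days).
P(N ≥ 7) = 1 − P(N ≤ 6) = 1 − Σ_{j=0}^{6} e^(−μ) μ^j/j! ≈ 0.1564.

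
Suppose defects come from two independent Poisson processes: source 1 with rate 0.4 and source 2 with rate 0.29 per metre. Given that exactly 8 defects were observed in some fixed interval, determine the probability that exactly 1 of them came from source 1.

0.0107

Given the total, each event is independently from source 1 with probability p = λ_1/(λ_1+λ_2) = 0.4/0.69 ≈ 0.5797.
So K ~ Binomial(8, 0.4/0.69): P(K = 1) = C(8,1) · (0.4/0.69)^1 · (0.29/0.69)^7 ≈ 0.0107.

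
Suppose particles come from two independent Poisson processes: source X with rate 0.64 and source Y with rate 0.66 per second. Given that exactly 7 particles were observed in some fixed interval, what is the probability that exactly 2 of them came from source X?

Given the total, each event is independently from source X with probability p = λ_X/(λ_X+λ_Y) = 0.64/1.3 ≈ 0.4923.
So K ~ Binomial(7, 0.64/1.3): P(K = 2) = C(7,2) · (0.64/1.3)^2 · (0.66/1.3)^5 ≈ 0.1717.

0.1717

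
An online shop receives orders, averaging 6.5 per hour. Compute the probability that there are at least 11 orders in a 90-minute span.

Over the interval, μ = 6.5 × 1.5 = 9.75 (a 90-minute span = 1.5 hours).
P(N ≥ 11) = 1 − P(N ≤ 10) = 1 − Σ_{j=0}^{10} e^(−μ) μ^j/j! ≈ 0.3857.

0.3857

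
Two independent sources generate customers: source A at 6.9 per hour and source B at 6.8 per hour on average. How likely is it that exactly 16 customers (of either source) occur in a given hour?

0.0826

Independent Poisson processes superpose: combined rate λ = 6.9 + 6.8 = 13.7 per hour.
So μ = 13.7.
P(N = 16) = e^(−13.7) · 13.7^16/16! ≈ 0.0826.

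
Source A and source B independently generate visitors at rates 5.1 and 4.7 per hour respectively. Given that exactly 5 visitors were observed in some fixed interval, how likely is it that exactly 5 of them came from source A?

Given the total, each event is independently from source A with probability p = λ_A/(λ_A+λ_B) = 5.1/9.8 ≈ 0.5204.
So K ~ Binomial(5, 5.1/9.8): P(K = 5) = C(5,5) · (5.1/9.8)^5 · (4.7/9.8)^0 ≈ 0.0382.

0.0382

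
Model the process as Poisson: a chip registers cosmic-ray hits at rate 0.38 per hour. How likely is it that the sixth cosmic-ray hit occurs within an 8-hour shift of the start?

Over the interval, μ = 0.38 × 8 = 3.04 (an 8-hour shift = 8 hours).
The sixth arrival falls in the interval iff at least 6 events occur there: P(S_6 ≤ t) = P(N ≥ 6) = 1 − P(N ≤ 5) ≈ 0.0880.

0.0880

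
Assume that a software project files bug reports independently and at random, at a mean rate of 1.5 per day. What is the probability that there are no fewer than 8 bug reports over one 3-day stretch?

0.0866

Over the interval, μ = 1.5 × 3 = 4.5 (a 3-day stretch = 3 days).
P(N ≥ 8) = 1 − P(N ≤ 7) = 1 − Σ_{j=0}^{7} e^(−μ) μ^j/j! ≈ 0.0866.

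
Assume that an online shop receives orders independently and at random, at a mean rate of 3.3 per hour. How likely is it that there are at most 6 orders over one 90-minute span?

Over the interval, μ = 3.3 × 1.5 = 4.95 (a 90-minute span = 1.5 hours).
P(N ≤ 6) = Σ_{j=0}^{6} e^(−μ) μ^j/j! ≈ 0.7695.

0.7695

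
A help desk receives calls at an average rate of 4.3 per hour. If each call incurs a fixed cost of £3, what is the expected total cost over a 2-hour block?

E[N] = 4.3 × 2 = 8.6 (a 2-hour block = 2 hours); E[cost] = 8.6 × £3 = £25.8.

£25.8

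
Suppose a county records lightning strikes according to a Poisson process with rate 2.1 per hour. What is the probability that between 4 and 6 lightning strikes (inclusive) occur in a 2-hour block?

Over the interval, μ = 2.1 × 2 = 4.2 (a 2-hour block = 2 hours).
P(4 ≤ N ≤ 6) = Σ_{j=4}^{6} e^(−4.2) · 4.2^j/j! ≈ 0.4721.

0.4721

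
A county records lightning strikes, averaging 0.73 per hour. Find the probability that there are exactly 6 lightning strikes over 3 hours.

0.0171

Over the interval, μ = 0.73 × 3 = 2.19 (3 hours).
P(N = 6) = e^(−μ) μ^6/6! = e^(−2.19) · 2.19^6/720 ≈ 0.0171.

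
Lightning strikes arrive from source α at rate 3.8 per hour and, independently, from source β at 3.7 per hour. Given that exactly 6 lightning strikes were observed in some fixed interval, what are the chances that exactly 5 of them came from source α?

0.0988

Given the total, each event is independently from source α with probability p = λ_α/(λ_α+λ_β) = 3.8/7.5 ≈ 0.5067.
So K ~ Binomial(6, 3.8/7.5): P(K = 5) = C(6,5) · (3.8/7.5)^5 · (3.7/7.5)^1 ≈ 0.0988.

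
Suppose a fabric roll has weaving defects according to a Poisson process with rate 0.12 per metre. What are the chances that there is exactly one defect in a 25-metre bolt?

Over the interval, μ = 0.12 × 25 = 3 (a 25-metre bolt = 25 metres).
P(N = 1) = e^(−μ) μ^1/1! = e^(−3) · 3^1/1 ≈ 0.1494.

0.1494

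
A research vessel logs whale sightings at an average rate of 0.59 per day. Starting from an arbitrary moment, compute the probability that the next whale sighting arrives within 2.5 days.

0.7712

Inter-arrival times are exponential with rate λ = 0.59 per day.
P(T ≤ 2.5) = 1 − e^(−λt) = 1 − e^(−0.59 × 2.5) = 1 − e^(−1.475) ≈ 0.7712.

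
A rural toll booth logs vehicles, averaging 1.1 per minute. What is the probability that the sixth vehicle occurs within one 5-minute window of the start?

0.4711

Over the interval, μ = 1.1 × 5 = 5.5 (a 5-minute window = 5 minutes).
The sixth arrival falls in the interval iff at least 6 events occur there: P(S_6 ≤ t) = P(N ≥ 6) = 1 − P(N ≤ 5) ≈ 0.4711.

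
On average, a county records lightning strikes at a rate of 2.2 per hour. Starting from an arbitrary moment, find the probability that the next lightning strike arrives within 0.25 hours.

Inter-arrival times are exponential with rate λ = 2.2 per hour.
P(T ≤ 0.25) = 1 − e^(−λt) = 1 − e^(−2.2 × 0.25) = 1 − e^(−0.55) ≈ 0.4231.

0.4231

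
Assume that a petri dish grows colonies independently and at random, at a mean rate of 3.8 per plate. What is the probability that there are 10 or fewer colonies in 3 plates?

Over the interval, μ = 3.8 × 3 = 11.4 (3 plates).
P(N ≤ 10) = Σ_{j=0}^{10} e^(−μ) μ^j/j! ≈ 0.4131.

0.4131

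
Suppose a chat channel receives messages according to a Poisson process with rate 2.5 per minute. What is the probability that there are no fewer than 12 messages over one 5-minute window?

Over the interval, μ = 2.5 × 5 = 12.5 (a 5-minute window = 5 minutes).
P(N ≥ 12) = 1 − P(N ≤ 11) = 1 − Σ_{j=0}^{11} e^(−μ) μ^j/j! ≈ 0.5942.

0.5942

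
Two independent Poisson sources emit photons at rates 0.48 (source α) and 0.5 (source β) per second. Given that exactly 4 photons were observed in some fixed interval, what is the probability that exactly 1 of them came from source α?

0.2602

Given the total, each event is independently from source α with probability p = λ_α/(λ_α+λ_β) = 0.48/0.98 ≈ 0.4898.
So K ~ Binomial(4, 0.48/0.98): P(K = 1) = C(4,1) · (0.48/0.98)^1 · (0.5/0.98)^3 ≈ 0.2602.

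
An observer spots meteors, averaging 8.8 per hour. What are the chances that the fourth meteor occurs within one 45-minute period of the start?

Over the interval, μ = 8.8 × 0.75 = 6.6 (a 45-minute period = 0.75 hours).
The fourth arrival falls in the interval iff at least 4 events occur there: P(S_4 ≤ t) = P(N ≥ 4) = 1 − P(N ≤ 3) ≈ 0.8948.

0.8948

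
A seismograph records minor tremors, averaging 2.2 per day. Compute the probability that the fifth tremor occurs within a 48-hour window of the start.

0.4488

Over the interval, μ = 2.2 × 2 = 4.4 (a 48-hour window = 2 days).
The fifth arrival falls in the interval iff at least 5 events occur there: P(S_5 ≤ t) = P(N ≥ 5) = 1 − P(N ≤ 4) ≈ 0.4488.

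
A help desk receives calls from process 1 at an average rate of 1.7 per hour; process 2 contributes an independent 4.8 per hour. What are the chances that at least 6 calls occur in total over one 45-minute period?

0.3621

Independent Poisson processes superpose: combined rate λ = 1.7 + 4.8 = 6.5 per hour.
Over the interval, μ = 6.5 × 0.75 = 4.875 (a 45-minute period = 0.75 hours).
P(N ≥ 6) = 1 − P(N ≤ 5) ≈ 0.3621.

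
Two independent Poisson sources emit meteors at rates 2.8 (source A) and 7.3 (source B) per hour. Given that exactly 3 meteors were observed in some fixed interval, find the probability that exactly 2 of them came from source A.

Given the total, each event is independently from source A with probability p = λ_A/(λ_A+λ_B) = 2.8/10.1 ≈ 0.2772.
So K ~ Binomial(3, 2.8/10.1): P(K = 2) = C(3,2) · (2.8/10.1)^2 · (7.3/10.1)^1 ≈ 0.1666.

0.1666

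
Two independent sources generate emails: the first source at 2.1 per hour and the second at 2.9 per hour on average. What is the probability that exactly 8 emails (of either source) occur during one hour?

0.0653

Independent Poisson processes superpose: combined rate λ = 2.1 + 2.9 = 5 per hour.
So μ = 5.
P(N = 8) = e^(−5) · 5^8/8! ≈ 0.0653.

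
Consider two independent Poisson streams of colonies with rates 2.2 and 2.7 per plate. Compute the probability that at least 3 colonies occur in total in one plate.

0.8667

Independent Poisson processes superpose: combined rate λ = 2.2 + 2.7 = 4.9 per plate.
So μ = 4.9.
P(N ≥ 3) = 1 − P(N ≤ 2) ≈ 0.8667.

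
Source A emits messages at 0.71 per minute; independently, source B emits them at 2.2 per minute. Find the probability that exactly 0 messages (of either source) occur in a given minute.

Independent Poisson processes superpose: combined rate λ = 0.71 + 2.2 = 2.91 per minute.
So μ = 2.91.
P(N = 0) = e^(−2.91) · 2.91^0/0! ≈ 0.0545.

0.0545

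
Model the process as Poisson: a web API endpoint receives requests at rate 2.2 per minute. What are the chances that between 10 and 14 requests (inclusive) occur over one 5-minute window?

0.5135

Over the interval, μ = 2.2 × 5 = 11 (a 5-minute window = 5 minutes).
P(10 ≤ N ≤ 14) = Σ_{j=10}^{14} e^(−11) · 11^j/j! ≈ 0.5135.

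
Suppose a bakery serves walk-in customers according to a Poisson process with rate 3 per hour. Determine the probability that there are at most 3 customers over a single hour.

With mean μ = 3 per hour,
P(N ≤ 3) = Σ_{j=0}^{3} e^(−μ) μ^j/j! ≈ 0.6472.

0.6472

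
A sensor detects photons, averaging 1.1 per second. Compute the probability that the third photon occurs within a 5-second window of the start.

0.9116

Over the interval, μ = 1.1 × 5 = 5.5 (a 5-second window = 5 seconds).
The third arrival falls in the interval iff at least 3 events occur there: P(S_3 ≤ t) = P(N ≥ 3) = 1 − P(N ≤ 2) ≈ 0.9116.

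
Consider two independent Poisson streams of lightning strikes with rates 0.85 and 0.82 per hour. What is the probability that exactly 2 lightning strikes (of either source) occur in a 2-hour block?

Independent Poisson processes superpose: combined rate λ = 0.85 + 0.82 = 1.67 per hour.
Over the interval, μ = 1.67 × 2 = 3.34 (a 2-hour block = 2 hours).
P(N = 2) = e^(−3.34) · 3.34^2/2! ≈ 0.1977.

0.1977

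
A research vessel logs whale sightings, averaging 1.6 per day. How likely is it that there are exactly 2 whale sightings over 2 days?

Over the interval, μ = 1.6 × 2 = 3.2 (2 days).
P(N = 2) = e^(−μ) μ^2/2! = e^(−3.2) · 3.2^2/2 ≈ 0.2087.

0.2087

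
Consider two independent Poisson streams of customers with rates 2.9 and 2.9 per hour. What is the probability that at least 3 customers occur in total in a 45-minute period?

0.8088

Independent Poisson processes superpose: combined rate λ = 2.9 + 2.9 = 5.8 per hour.
Over the interval, μ = 5.8 × 0.75 = 4.35 (a 45-minute period = 0.75 hours).
P(N ≥ 3) = 1 − P(N ≤ 2) ≈ 0.8088.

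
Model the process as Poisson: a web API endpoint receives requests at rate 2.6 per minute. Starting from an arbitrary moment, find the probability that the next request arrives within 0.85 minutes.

Inter-arrival times are exponential with rate λ = 2.6 per minute.
P(T ≤ 0.85) = 1 − e^(−λt) = 1 − e^(−2.6 × 0.85) = 1 − e^(−2.21) ≈ 0.8903.

0.8903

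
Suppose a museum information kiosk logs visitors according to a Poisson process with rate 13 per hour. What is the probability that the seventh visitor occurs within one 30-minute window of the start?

Over the interval, μ = 13 × 0.5 = 6.5 (a 30-minute window = 0.5 hours).
The seventh arrival falls in the interval iff at least 7 events occur there: P(S_7 ≤ t) = P(N ≥ 7) = 1 − P(N ≤ 6) ≈ 0.4735.

0.4735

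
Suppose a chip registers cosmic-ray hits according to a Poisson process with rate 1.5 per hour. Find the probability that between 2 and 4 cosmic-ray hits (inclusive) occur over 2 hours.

Over the interval, μ = 1.5 × 2 = 3 (2 hours).
P(2 ≤ N ≤ 4) = Σ_{j=2}^{4} e^(−3) · 3^j/j! ≈ 0.6161.

0.6161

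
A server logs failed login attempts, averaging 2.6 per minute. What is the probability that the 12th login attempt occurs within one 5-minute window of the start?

0.6468

Over the interval, μ = 2.6 × 5 = 13 (a 5-minute window = 5 minutes).
The 12th arrival falls in the interval iff at least 12 events occur there: P(S_12 ≤ t) = P(N ≥ 12) = 1 − P(N ≤ 11) ≈ 0.6468.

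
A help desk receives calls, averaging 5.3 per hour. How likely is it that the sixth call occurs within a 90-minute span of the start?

0.8041

Over the interval, μ = 5.3 × 1.5 = 7.95 (a 90-minute span = 1.5 hours).
The sixth arrival falls in the interval iff at least 6 events occur there: P(S_6 ≤ t) = P(N ≥ 6) = 1 − P(N ≤ 5) ≈ 0.8041.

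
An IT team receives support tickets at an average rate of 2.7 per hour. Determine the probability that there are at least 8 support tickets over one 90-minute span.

0.0542

Over the interval, μ = 2.7 × 1.5 = 4.05 (a 90-minute span = 1.5 hours).
P(N ≥ 8) = 1 − P(N ≤ 7) = 1 − Σ_{j=0}^{7} e^(−μ) μ^j/j! ≈ 0.0542.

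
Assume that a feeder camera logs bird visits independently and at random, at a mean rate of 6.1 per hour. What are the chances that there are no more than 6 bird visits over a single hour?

With mean μ = 6.1 per hour,
P(N ≤ 6) = Σ_{j=0}^{6} e^(−μ) μ^j/j! ≈ 0.5902.

0.5902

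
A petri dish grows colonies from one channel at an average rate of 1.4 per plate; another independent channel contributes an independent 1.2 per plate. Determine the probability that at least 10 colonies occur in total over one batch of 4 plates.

0.5910

Independent Poisson processes superpose: combined rate λ = 1.4 + 1.2 = 2.6 per plate.
Over the interval, μ = 2.6 × 4 = 10.4 (a batch of 4 plates = 4 plates).
P(N ≥ 10) = 1 − P(N ≤ 9) ≈ 0.5910.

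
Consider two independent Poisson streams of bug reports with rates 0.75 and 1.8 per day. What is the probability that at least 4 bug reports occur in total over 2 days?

0.7487

Independent Poisson processes superpose: combined rate λ = 0.75 + 1.8 = 2.55 per day.
Over the interval, μ = 2.55 × 2 = 5.1 (2 days).
P(N ≥ 4) = 1 − P(N ≤ 3) ≈ 0.7487.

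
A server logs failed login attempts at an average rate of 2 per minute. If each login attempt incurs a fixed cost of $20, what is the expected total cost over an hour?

$2400

E[N] = 2 × 60 = 120 (an hour = 60 minutes); E[cost] = 120 × $20 = $2400.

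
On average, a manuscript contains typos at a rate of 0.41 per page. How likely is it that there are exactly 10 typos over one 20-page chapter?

Over the interval, μ = 0.41 × 20 = 8.2 (a 20-page chapter = 20 pages).
P(N = 10) = e^(−μ) μ^10/10! = e^(−8.2) · 8.2^10/3628800 ≈ 0.1040.

0.1040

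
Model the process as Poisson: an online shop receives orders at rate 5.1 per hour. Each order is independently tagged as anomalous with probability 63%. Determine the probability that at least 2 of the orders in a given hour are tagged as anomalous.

Thinning: the orders that are tagged as anomalous themselves form a Poisson process with rate 0.63 × 5.1 = 3.213 per hour.
So μ = 3.213.
P(N ≥ 2) = 1 − P(N ≤ 1) ≈ 0.8305.

0.8305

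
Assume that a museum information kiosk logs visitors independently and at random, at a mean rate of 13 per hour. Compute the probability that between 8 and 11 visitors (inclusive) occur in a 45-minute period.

0.4812

Over the interval, μ = 13 × 0.75 = 9.75 (a 45-minute period = 0.75 hours).
P(8 ≤ N ≤ 11) = Σ_{j=8}^{11} e^(−9.75) · 9.75^j/j! ≈ 0.4812.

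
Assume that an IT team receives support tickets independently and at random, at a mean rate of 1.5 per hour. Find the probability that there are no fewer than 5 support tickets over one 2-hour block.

0.1847

Over the interval, μ = 1.5 × 2 = 3 (a 2-hour block = 2 hours).
P(N ≥ 5) = 1 − P(N ≤ 4) = 1 − Σ_{j=0}^{4} e^(−μ) μ^j/j! ≈ 0.1847.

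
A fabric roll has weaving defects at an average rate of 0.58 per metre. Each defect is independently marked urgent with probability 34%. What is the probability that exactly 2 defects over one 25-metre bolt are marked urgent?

0.0878

Thinning: the defects that are marked urgent themselves form a Poisson process with rate 0.34 × 0.58 = 0.1972 per metre.
Over the interval, μ = 0.1972 × 25 = 4.93 (a 25-metre bolt = 25 metres).
P(N = 2) = e^(−4.93) · 4.93^2/2! ≈ 0.0878.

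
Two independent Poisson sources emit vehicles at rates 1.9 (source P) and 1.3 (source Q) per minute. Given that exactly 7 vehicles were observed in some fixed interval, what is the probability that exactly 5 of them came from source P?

0.2558

Given the total, each event is independently from source P with probability p = λ_P/(λ_P+λ_Q) = 1.9/3.2 ≈ 0.5937.
So K ~ Binomial(7, 1.9/3.2): P(K = 5) = C(7,5) · (1.9/3.2)^5 · (1.3/3.2)^2 ≈ 0.2558.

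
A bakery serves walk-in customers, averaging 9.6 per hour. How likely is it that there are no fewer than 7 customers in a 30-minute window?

Over the interval, μ = 9.6 × 0.5 = 4.8 (a 30-minute window = 0.5 hours).
P(N ≥ 7) = 1 − P(N ≤ 6) = 1 − Σ_{j=0}^{6} e^(−μ) μ^j/j! ≈ 0.2092.

0.2092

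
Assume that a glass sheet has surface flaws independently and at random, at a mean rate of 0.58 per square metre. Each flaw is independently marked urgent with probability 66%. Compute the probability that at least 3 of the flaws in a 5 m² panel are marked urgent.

0.3001

Thinning: the flaws that are marked urgent themselves form a Poisson process with rate 0.66 × 0.58 = 0.3828 per square metre.
Over the interval, μ = 0.3828 × 5 = 1.914 (a 5 m² panel = 5 square metres).
P(N ≥ 3) = 1 − P(N ≤ 2) ≈ 0.3001.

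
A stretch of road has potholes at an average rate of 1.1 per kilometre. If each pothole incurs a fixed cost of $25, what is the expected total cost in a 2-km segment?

E[N] = 1.1 × 2 = 2.2 (a 2-km segment = 2 kilometres); E[cost] = 2.2 × $25 = $55.

$55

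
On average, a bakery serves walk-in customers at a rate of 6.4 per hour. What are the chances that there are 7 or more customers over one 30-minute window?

Over the interval, μ = 6.4 × 0.5 = 3.2 (a 30-minute window = 0.5 hours).
P(N ≥ 7) = 1 − P(N ≤ 6) = 1 − Σ_{j=0}^{6} e^(−μ) μ^j/j! ≈ 0.0446.

0.0446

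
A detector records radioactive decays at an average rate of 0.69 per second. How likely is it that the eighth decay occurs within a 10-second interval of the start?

0.3864

Over the interval, μ = 0.69 × 10 = 6.9 (a 10-second interval = 10 seconds).
The eighth arrival falls in the interval iff at least 8 events occur there: P(S_8 ≤ t) = P(N ≥ 8) = 1 − P(N ≤ 7) ≈ 0.3864.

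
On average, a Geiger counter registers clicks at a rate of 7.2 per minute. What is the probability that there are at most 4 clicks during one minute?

0.1555

With mean μ = 7.2 per minute,
P(N ≤ 4) = Σ_{j=0}^{4} e^(−μ) μ^j/j! ≈ 0.1555.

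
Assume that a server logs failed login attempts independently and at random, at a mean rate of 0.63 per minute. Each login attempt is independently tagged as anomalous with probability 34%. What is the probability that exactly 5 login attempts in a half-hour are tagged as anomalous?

Thinning: the login attempts that are tagged as anomalous themselves form a Poisson process with rate 0.34 × 0.63 = 0.2142 per minute.
Over the interval, μ = 0.2142 × 30 = 6.426 (a half-hour = 30 minutes).
P(N = 5) = e^(−6.426) · 6.426^5/5! ≈ 0.1478.

0.1478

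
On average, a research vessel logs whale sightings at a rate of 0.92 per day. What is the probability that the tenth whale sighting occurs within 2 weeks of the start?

Over the interval, μ = 0.92 × 14 = 12.88 (2 weeks = 14 days).
The tenth arrival falls in the interval iff at least 10 events occur there: P(S_10 ≤ t) = P(N ≥ 10) = 1 − P(N ≤ 9) ≈ 0.8261.

0.8261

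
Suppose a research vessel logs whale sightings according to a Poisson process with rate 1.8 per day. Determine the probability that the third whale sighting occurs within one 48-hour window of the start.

0.6973

Over the interval, μ = 1.8 × 2 = 3.6 (a 48-hour window = 2 days).
The third arrival falls in the interval iff at least 3 events occur there: P(S_3 ≤ t) = P(N ≥ 3) = 1 − P(N ≤ 2) ≈ 0.6973.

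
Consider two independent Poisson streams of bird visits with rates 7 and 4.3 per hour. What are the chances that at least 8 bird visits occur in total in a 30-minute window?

Independent Poisson processes superpose: combined rate λ = 7 + 4.3 = 11.3 per hour.
Over the interval, μ = 11.3 × 0.5 = 5.65 (a 30-minute window = 0.5 hours).
P(N ≥ 8) = 1 − P(N ≤ 7) ≈ 0.2094.

0.2094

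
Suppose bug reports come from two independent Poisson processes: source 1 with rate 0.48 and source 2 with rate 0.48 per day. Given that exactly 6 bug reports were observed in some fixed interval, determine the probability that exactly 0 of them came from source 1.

Given the total, each event is independently from source 1 with probability p = λ_1/(λ_1+λ_2) = 0.48/0.96 = 0.5000.
So K ~ Binomial(6, 0.48/0.96): P(K = 0) = C(6,0) · (0.48/0.96)^0 · (0.48/0.96)^6 ≈ 0.0156.

0.0156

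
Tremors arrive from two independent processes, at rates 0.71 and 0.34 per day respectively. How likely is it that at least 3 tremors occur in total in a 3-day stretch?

Independent Poisson processes superpose: combined rate λ = 0.71 + 0.34 = 1.05 per day.
Over the interval, μ = 1.05 × 3 = 3.15 (a 3-day stretch = 3 days).
P(N ≥ 3) = 1 − P(N ≤ 2) ≈ 0.6096.

0.6096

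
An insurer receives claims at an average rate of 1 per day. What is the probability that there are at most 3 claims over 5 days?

0.2650

Over the interval, μ = 1 × 5 = 5 (5 days).
P(N ≤ 3) = Σ_{j=0}^{3} e^(−μ) μ^j/j! ≈ 0.2650.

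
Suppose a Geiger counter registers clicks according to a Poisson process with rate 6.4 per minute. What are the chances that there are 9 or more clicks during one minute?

0.1967

With mean μ = 6.4 per minute,
P(N ≥ 9) = 1 − P(N ≤ 8) = 1 − Σ_{j=0}^{8} e^(−μ) μ^j/j! ≈ 0.1967.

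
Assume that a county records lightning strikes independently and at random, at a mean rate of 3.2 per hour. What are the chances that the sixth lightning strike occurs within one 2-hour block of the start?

0.6163

Over the interval, μ = 3.2 × 2 = 6.4 (a 2-hour block = 2 hours).
The sixth arrival falls in the interval iff at least 6 events occur there: P(S_6 ≤ t) = P(N ≥ 6) = 1 − P(N ≤ 5) ≈ 0.6163.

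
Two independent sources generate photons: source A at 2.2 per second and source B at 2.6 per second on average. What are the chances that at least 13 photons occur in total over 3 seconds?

0.6797

Independent Poisson processes superpose: combined rate λ = 2.2 + 2.6 = 4.8 per second.
Over the interval, μ = 4.8 × 3 = 14.4 (3 seconds).
P(N ≥ 13) = 1 − P(N ≤ 12) ≈ 0.6797.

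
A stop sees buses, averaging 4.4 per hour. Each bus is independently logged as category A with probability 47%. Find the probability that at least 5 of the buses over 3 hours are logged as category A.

0.7413

Thinning: the buses that are logged as category A themselves form a Poisson process with rate 0.47 × 4.4 = 2.068 per hour.
Over the interval, μ = 2.068 × 3 = 6.204 (3 hours).
P(N ≥ 5) = 1 − P(N ≤ 4) ≈ 0.7413.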